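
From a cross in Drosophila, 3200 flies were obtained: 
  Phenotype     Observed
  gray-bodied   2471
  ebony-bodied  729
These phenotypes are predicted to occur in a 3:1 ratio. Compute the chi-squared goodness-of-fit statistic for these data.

The 3:1 ratio has 4 parts, so with N = 3200 the expected counts are:
  gray-bodied: 3200 × 3/4 = 2400
  ebony-bodied: 3200 × 1/4 = 800
χ² = Σ (O − E)² / E
  gray-bodied: (2471 − 2400)² / 2400 = 2.1004
  ebony-bodied: (729 − 800)² / 800 = 6.3012
χ² = 2.1004 + 6.3012 = 8.4016 ≈ 8.402

8.402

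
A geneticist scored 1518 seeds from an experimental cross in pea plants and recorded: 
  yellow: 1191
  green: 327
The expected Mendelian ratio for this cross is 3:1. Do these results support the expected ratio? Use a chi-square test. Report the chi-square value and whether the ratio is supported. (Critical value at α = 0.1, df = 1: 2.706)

9.684; not consistent

The 3:1 ratio has 4 parts, so with N = 1518 the expected counts are:
  yellow: 1518 × 3/4 = 1138.5
  green: 1518 × 1/4 = 379.5
χ² = Σ (O − E)² / E
  yellow: (1191 − 1138.5)² / 1138.5 = 2.4209
  green: (327 − 379.5)² / 379.5 = 7.2628
χ² = 2.4209 + 7.2628 = 9.6837 ≈ 9.684
Degrees of freedom = 2 − 1 = 1; critical value at α = 0.1 is 2.706.
Since 9.684 > 2.706, we reject the null hypothesis — the data do not fit the 3:1 ratio.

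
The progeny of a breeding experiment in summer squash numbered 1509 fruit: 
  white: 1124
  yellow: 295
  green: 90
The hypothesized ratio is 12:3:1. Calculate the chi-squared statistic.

0.765

Total ratio parts = 16. Expected numbers out of 1509:
  white: 1509 × 12/16 = 1131.75
  yellow: 1509 × 3/16 = 282.9375
  green: 1509 × 1/16 = 94.3125
χ² = Σ (O − E)² / E
  white: (1124 − 1131.75)² / 1131.75 = 0.0531
  yellow: (295 − 282.9375)² / 282.9375 = 0.5143
  green: (90 − 94.3125)² / 94.3125 = 0.1972
χ² = 0.0531 + 0.5143 + 0.1972 = 0.7646 ≈ 0.765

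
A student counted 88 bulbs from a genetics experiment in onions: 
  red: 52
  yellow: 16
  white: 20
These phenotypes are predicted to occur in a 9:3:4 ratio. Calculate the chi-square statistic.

0.323

Expected counts for N = 88 under a 9:3:4 ratio (total parts = 16):
  red: 88 × 9/16 = 49.5
  yellow: 88 × 3/16 = 16.5
  white: 88 × 4/16 = 22
χ² = Σ (O − E)² / E
  red: (52 − 49.5)² / 49.5 = 0.1263
  yellow: (16 − 16.5)² / 16.5 = 0.0152
  white: (20 − 22)² / 22 = 0.1818
χ² = 0.1263 + 0.0152 + 0.1818 = 0.3233 ≈ 0.323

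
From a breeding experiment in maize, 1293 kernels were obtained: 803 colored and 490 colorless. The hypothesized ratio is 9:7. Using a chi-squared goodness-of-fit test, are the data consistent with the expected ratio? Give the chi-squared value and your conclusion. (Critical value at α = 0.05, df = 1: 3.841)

18.003; not consistent

Under the 9:7 hypothesis (Σ ratio = 16, N = 1293):
  colored: 1293 × 9/16 = 727.3125
  colorless: 1293 × 7/16 = 565.6875
χ² = Σ (O − E)² / E
  colored: (803 − 727.3125)² / 727.3125 = 7.8764
  colorless: (490 − 565.6875)² / 565.6875 = 10.1268
χ² = 7.8764 + 10.1268 = 18.0032 ≈ 18.003
Degrees of freedom = 2 − 1 = 1; critical value at α = 0.05 is 3.841.
Since 18.003 > 3.841, we reject the null hypothesis — the data do not fit the 9:7 ratio.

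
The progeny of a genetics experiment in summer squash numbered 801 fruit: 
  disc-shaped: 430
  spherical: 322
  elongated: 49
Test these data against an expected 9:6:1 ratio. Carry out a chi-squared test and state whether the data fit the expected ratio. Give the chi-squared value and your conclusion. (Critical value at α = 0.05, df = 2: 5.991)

2.518; consistent

Total ratio parts = 16. Expected numbers out of 801:
  disc-shaped: 801 × 9/16 = 450.5625
  spherical: 801 × 6/16 = 300.375
  elongated: 801 × 1/16 = 50.0625
χ² = Σ (O − E)² / E
  disc-shaped: (430 − 450.5625)² / 450.5625 = 0.9384
  spherical: (322 − 300.375)² / 300.375 = 1.5569
  elongated: (49 − 50.0625)² / 50.0625 = 0.0225
χ² = 0.9384 + 1.5569 + 0.0225 = 2.5178 ≈ 2.518
Degrees of freedom = 3 − 1 = 2; critical value at α = 0.05 is 5.991.
Since 2.518 < 5.991, we fail to reject the null hypothesis — the data are consistent with the 9:6:1 ratio.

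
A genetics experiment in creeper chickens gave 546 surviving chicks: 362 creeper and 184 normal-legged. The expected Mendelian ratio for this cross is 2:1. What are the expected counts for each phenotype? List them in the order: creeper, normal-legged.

Expected counts for N = 546 under a 2:1 ratio (total parts = 3):
  creeper: 546 × 2/3 = 364
  normal-legged: 546 × 1/3 = 182

364, 182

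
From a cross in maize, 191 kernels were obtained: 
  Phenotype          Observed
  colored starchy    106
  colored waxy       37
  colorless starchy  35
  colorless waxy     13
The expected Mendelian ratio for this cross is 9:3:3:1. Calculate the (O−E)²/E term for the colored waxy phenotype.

Under the 9:3:3:1 hypothesis (Σ ratio = 16, N = 191):
  colored starchy: 191 × 9/16 = 107.4375
  colored waxy: 191 × 3/16 = 35.8125
  colorless starchy: 191 × 3/16 = 35.8125
  colorless waxy: 191 × 1/16 = 11.9375
Contribution of colored waxy: (37 − 35.8125)² / 35.8125 = 0.0394

0.039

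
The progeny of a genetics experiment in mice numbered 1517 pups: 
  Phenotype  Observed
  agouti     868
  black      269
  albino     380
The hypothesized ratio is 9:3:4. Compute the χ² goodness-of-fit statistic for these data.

Expected counts for N = 1517 under a 9:3:4 ratio (total parts = 16):
  agouti: 1517 × 9/16 = 853.3125
  black: 1517 × 3/16 = 284.4375
  albino: 1517 × 4/16 = 379.25
χ² = Σ (O − E)² / E
  agouti: (868 − 853.3125)² / 853.3125 = 0.2528
  black: (269 − 284.4375)² / 284.4375 = 0.8379
  albino: (380 − 379.25)² / 379.25 = 0.0015
χ² = 0.2528 + 0.8379 + 0.0015 = 1.0922 ≈ 1.092

1.092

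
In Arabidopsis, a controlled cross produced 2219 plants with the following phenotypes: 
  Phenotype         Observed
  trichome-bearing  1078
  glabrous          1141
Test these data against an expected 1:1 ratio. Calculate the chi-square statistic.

Expected counts for N = 2219 under a 1:1 ratio (total parts = 2):
  trichome-bearing: 2219 × 1/2 = 1109.5
  glabrous: 2219 × 1/2 = 1109.5
χ² = Σ (O − E)² / E
  trichome-bearing: (1078 − 1109.5)² / 1109.5 = 0.8943
  glabrous: (1141 − 1109.5)² / 1109.5 = 0.8943
χ² = 0.8943 + 0.8943 = 1.7886 ≈ 1.789

1.789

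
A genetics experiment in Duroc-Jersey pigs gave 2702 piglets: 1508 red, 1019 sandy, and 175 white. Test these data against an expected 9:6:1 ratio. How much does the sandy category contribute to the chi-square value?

0.033

The 9:6:1 ratio has 16 parts, so with N = 2702 the expected counts are:
  red: 2702 × 9/16 = 1519.875
  sandy: 2702 × 6/16 = 1013.25
  white: 2702 × 1/16 = 168.875
Contribution of sandy: (1019 − 1013.25)² / 1013.25 = 0.0326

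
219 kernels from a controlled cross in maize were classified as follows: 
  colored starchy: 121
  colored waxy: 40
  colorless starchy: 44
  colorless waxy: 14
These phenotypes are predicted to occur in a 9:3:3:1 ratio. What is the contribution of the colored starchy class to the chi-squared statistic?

0.039

The 9:3:3:1 ratio has 16 parts, so with N = 219 the expected counts are:
  colored starchy: 219 × 9/16 = 123.1875
  colored waxy: 219 × 3/16 = 41.0625
  colorless starchy: 219 × 3/16 = 41.0625
  colorless waxy: 219 × 1/16 = 13.6875
Contribution of colored starchy: (121 − 123.1875)² / 123.1875 = 0.0388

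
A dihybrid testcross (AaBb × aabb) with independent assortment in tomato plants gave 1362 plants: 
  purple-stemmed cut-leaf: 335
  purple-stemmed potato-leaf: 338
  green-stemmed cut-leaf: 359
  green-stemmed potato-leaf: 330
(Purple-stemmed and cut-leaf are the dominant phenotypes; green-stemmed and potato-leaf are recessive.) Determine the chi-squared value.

1.436

A dihybrid testcross with independent assortment gives a 1:1:1:1 ratio.
Under the 1:1:1:1 hypothesis (Σ ratio = 4, N = 1362):
  purple-stemmed cut-leaf: 1362 × 1/4 = 340.5
  purple-stemmed potato-leaf: 1362 × 1/4 = 340.5
  green-stemmed cut-leaf: 1362 × 1/4 = 340.5
  green-stemmed potato-leaf: 1362 × 1/4 = 340.5
χ² = Σ (O − E)² / E
  purple-stemmed cut-leaf: (335 − 340.5)² / 340.5 = 0.0888
  purple-stemmed potato-leaf: (338 − 340.5)² / 340.5 = 0.0184
  green-stemmed cut-leaf: (359 − 340.5)² / 340.5 = 1.0051
  green-stemmed potato-leaf: (330 − 340.5)² / 340.5 = 0.3238
χ² = 0.0888 + 0.0184 + 1.0051 + 0.3238 = 1.4361 ≈ 1.436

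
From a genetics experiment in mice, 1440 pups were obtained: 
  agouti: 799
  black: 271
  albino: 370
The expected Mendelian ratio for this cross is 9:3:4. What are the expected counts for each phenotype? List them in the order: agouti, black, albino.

Under the 9:3:4 hypothesis (Σ ratio = 16, N = 1440):
  agouti: 1440 × 9/16 = 810
  black: 1440 × 3/16 = 270
  albino: 1440 × 4/16 = 360

810, 270, 360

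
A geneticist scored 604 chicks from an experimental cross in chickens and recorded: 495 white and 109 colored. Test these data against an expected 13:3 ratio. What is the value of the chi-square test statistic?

0.196

Expected counts for N = 604 under a 13:3 ratio (total parts = 16):
  white: 604 × 13/16 = 490.75
  colored: 604 × 3/16 = 113.25
χ² = Σ (O − E)² / E
  white: (495 − 490.75)² / 490.75 = 0.0368
  colored: (109 − 113.25)² / 113.25 = 0.1595
χ² = 0.0368 + 0.1595 = 0.1963 ≈ 0.196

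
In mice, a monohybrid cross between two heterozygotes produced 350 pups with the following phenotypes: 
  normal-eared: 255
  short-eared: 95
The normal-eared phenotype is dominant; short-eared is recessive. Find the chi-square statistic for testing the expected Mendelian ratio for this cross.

0.857

For a monohybrid cross between heterozygotes with complete dominance, the expected phenotypic ratio is 3:1.
Under the 3:1 hypothesis (Σ ratio = 4, N = 350):
  normal-eared: 350 × 3/4 = 262.5
  short-eared: 350 × 1/4 = 87.5
χ² = Σ (O − E)² / E
  normal-eared: (255 − 262.5)² / 262.5 = 0.2143
  short-eared: (95 − 87.5)² / 87.5 = 0.6429
χ² = 0.2143 + 0.6429 = 0.8572 ≈ 0.857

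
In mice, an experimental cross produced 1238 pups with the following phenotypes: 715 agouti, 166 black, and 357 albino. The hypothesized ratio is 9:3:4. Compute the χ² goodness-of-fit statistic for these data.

Expected counts for N = 1238 under a 9:3:4 ratio (total parts = 16):
  agouti: 1238 × 9/16 = 696.375
  black: 1238 × 3/16 = 232.125
  albino: 1238 × 4/16 = 309.5
χ² = Σ (O − E)² / E
  agouti: (715 − 696.375)² / 696.375 = 0.4981
  black: (166 − 232.125)² / 232.125 = 18.8369
  albino: (357 − 309.5)² / 309.5 = 7.2900
χ² = 0.4981 + 18.8369 + 7.2900 = 26.625

26.625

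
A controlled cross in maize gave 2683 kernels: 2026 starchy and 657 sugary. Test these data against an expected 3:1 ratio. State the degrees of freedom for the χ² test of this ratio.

A goodness-of-fit test with 2 phenotype classes has df = 2 − 1 = 1.

1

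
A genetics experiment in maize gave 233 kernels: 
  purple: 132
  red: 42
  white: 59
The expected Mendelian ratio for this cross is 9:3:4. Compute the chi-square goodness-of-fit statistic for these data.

The 9:3:4 ratio has 16 parts, so with N = 233 the expected counts are:
  purple: 233 × 9/16 = 131.0625
  red: 233 × 3/16 = 43.6875
  white: 233 × 4/16 = 58.25
χ² = Σ (O − E)² / E
  purple: (132 − 131.0625)² / 131.0625 = 0.0067
  red: (42 − 43.6875)² / 43.6875 = 0.0652
  white: (59 − 58.25)² / 58.25 = 0.0097
χ² = 0.0067 + 0.0652 + 0.0097 = 0.0816 ≈ 0.082

0.082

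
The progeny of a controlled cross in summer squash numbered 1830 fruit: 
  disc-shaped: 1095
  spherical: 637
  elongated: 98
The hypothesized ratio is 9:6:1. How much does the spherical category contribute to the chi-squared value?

Expected counts for N = 1830 under a 9:6:1 ratio (total parts = 16):
  disc-shaped: 1830 × 9/16 = 1029.375
  spherical: 1830 × 6/16 = 686.25
  elongated: 1830 × 1/16 = 114.375
Contribution of spherical: (637 − 686.25)² / 686.25 = 3.5345

3.535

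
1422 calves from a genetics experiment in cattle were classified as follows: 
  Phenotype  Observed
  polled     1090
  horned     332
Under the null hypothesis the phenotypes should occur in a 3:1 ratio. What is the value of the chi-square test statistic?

The 3:1 ratio has 4 parts, so with N = 1422 the expected counts are:
  polled: 1422 × 3/4 = 1066.5
  horned: 1422 × 1/4 = 355.5
χ² = Σ (O − E)² / E
  polled: (1090 − 1066.5)² / 1066.5 = 0.5178
  horned: (332 − 355.5)² / 355.5 = 1.5534
χ² = 0.5178 + 1.5534 = 2.0712 ≈ 2.071

2.071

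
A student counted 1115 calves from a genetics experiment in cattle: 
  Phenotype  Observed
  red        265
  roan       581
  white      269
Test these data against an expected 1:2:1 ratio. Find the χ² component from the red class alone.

0.678

Under the 1:2:1 hypothesis (Σ ratio = 4, N = 1115):
  red: 1115 × 1/4 = 278.75
  roan: 1115 × 2/4 = 557.5
  white: 1115 × 1/4 = 278.75
Contribution of red: (265 − 278.75)² / 278.75 = 0.6783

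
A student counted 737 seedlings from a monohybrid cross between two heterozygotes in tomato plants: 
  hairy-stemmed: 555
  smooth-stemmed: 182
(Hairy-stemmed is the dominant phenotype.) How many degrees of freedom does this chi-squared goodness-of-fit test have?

For a monohybrid cross between heterozygotes with complete dominance, the expected phenotypic ratio is 3:1.
A goodness-of-fit test with 2 phenotype classes has df = 2 − 1 = 1.

1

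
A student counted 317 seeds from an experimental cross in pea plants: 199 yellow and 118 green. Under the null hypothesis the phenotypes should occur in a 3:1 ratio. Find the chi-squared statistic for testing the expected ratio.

25.263

The 3:1 ratio has 4 parts, so with N = 317 the expected counts are:
  yellow: 317 × 3/4 = 237.75
  green: 317 × 1/4 = 79.25
χ² = Σ (O − E)² / E
  yellow: (199 − 237.75)² / 237.75 = 6.3157
  green: (118 − 79.25)² / 79.25 = 18.9472
χ² = 6.3157 + 18.9472 = 25.2629 ≈ 25.263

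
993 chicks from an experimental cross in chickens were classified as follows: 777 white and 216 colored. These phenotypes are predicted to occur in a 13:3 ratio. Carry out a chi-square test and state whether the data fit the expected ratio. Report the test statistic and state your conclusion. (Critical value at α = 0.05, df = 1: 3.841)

5.875; not consistent

Expected counts for N = 993 under a 13:3 ratio (total parts = 16):
  white: 993 × 13/16 = 806.8125
  colored: 993 × 3/16 = 186.1875
χ² = Σ (O − E)² / E
  white: (777 − 806.8125)² / 806.8125 = 1.1016
  colored: (216 − 186.1875)² / 186.1875 = 4.7736
χ² = 1.1016 + 4.7736 = 5.8752 ≈ 5.875
Degrees of freedom = 2 − 1 = 1; critical value at α = 0.05 is 3.841.
Since 5.875 > 3.841, we reject the null hypothesis — the data do not fit the 13:3 ratio.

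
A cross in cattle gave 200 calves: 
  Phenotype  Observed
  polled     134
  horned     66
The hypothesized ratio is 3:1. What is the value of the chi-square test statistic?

Expected counts for N = 200 under a 3:1 ratio (total parts = 4):
  polled: 200 × 3/4 = 150
  horned: 200 × 1/4 = 50
χ² = Σ (O − E)² / E
  polled: (134 − 150)² / 150 = 1.7067
  horned: (66 − 50)² / 50 = 5.1200
χ² = 1.7067 + 5.1200 = 6.8267 ≈ 6.827

6.827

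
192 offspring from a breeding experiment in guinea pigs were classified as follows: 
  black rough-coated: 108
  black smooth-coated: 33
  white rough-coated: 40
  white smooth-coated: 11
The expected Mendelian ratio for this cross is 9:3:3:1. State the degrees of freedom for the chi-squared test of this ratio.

3

A goodness-of-fit test with 4 phenotype classes has df = 4 − 1 = 3.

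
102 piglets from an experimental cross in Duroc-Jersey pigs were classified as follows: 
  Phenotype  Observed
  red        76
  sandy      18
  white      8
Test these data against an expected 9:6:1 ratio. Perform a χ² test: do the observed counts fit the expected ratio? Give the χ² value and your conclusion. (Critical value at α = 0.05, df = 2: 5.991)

17.181; not consistent

Total ratio parts = 16. Expected numbers out of 102:
  red: 102 × 9/16 = 57.375
  sandy: 102 × 6/16 = 38.25
  white: 102 × 1/16 = 6.375
χ² = Σ (O − E)² / E
  red: (76 − 57.375)² / 57.375 = 6.0460
  sandy: (18 − 38.25)² / 38.25 = 10.7206
  white: (8 − 6.375)² / 6.375 = 0.4142
χ² = 6.0460 + 10.7206 + 0.4142 = 17.1808 ≈ 17.181
Degrees of freedom = 3 − 1 = 2; critical value at α = 0.05 is 5.991.
Since 17.181 > 5.991, we reject the null hypothesis — the data do not fit the 9:6:1 ratio.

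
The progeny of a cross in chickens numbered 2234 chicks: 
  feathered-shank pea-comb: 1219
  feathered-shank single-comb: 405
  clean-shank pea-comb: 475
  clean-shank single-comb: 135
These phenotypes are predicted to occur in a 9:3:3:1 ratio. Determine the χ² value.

9.260

Total ratio parts = 16. Expected numbers out of 2234:
  feathered-shank pea-comb: 2234 × 9/16 = 1256.625
  feathered-shank single-comb: 2234 × 3/16 = 418.875
  clean-shank pea-comb: 2234 × 3/16 = 418.875
  clean-shank single-comb: 2234 × 1/16 = 139.625
χ² = Σ (O − E)² / E
  feathered-shank pea-comb: (1219 − 1256.625)² / 1256.625 = 1.1265
  feathered-shank single-comb: (405 − 418.875)² / 418.875 = 0.4596
  clean-shank pea-comb: (475 − 418.875)² / 418.875 = 7.5202
  clean-shank single-comb: (135 − 139.625)² / 139.625 = 0.1532
χ² = 1.1265 + 0.4596 + 7.5202 + 0.1532 = 9.2595 ≈ 9.260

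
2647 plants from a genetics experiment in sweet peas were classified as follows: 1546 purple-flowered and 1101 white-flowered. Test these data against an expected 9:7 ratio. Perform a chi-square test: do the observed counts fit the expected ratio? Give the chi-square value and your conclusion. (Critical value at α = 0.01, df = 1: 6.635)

4.999; consistent

The 9:7 ratio has 16 parts, so with N = 2647 the expected counts are:
  purple-flowered: 2647 × 9/16 = 1488.9375
  white-flowered: 2647 × 7/16 = 1158.0625
χ² = Σ (O − E)² / E
  purple-flowered: (1546 − 1488.9375)² / 1488.9375 = 2.1869
  white-flowered: (1101 − 1158.0625)² / 1158.0625 = 2.8117
χ² = 2.1869 + 2.8117 = 4.9986 ≈ 4.999
Degrees of freedom = 2 − 1 = 1; critical value at α = 0.01 is 6.635.
Since 4.999 < 6.635, we fail to reject the null hypothesis — the data are consistent with the 9:7 ratio.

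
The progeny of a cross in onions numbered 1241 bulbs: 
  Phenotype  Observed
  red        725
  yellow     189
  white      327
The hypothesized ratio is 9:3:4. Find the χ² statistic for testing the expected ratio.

10.146

Total ratio parts = 16. Expected numbers out of 1241:
  red: 1241 × 9/16 = 698.0625
  yellow: 1241 × 3/16 = 232.6875
  white: 1241 × 4/16 = 310.25
χ² = Σ (O − E)² / E
  red: (725 − 698.0625)² / 698.0625 = 1.0395
  yellow: (189 − 232.6875)² / 232.6875 = 8.2024
  white: (327 − 310.25)² / 310.25 = 0.9043
χ² = 1.0395 + 8.2024 + 0.9043 = 10.1462 ≈ 10.146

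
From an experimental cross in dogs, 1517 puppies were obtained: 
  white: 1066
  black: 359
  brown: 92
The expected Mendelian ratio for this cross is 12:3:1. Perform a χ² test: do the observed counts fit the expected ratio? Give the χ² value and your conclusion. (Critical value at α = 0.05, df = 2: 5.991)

Under the 12:3:1 hypothesis (Σ ratio = 16, N = 1517):
  white: 1517 × 12/16 = 1137.75
  black: 1517 × 3/16 = 284.4375
  brown: 1517 × 1/16 = 94.8125
χ² = Σ (O − E)² / E
  white: (1066 − 1137.75)² / 1137.75 = 4.5248
  black: (359 − 284.4375)² / 284.4375 = 19.5458
  brown: (92 − 94.8125)² / 94.8125 = 0.0834
χ² = 4.5248 + 19.5458 + 0.0834 = 24.154
Degrees of freedom = 3 − 1 = 2; critical value at α = 0.05 is 5.991.
Since 24.154 > 5.991, we reject the null hypothesis — the data do not fit the 12:3:1 ratio.

24.154; not consistent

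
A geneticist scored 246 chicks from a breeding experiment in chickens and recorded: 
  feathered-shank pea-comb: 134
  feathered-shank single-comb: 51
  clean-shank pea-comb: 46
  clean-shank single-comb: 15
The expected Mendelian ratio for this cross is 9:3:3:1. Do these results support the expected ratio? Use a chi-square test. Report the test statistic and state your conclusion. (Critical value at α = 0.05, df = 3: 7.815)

0.663; consistent

Total ratio parts = 16. Expected numbers out of 246:
  feathered-shank pea-comb: 246 × 9/16 = 138.375
  feathered-shank single-comb: 246 × 3/16 = 46.125
  clean-shank pea-comb: 246 × 3/16 = 46.125
  clean-shank single-comb: 246 × 1/16 = 15.375
χ² = Σ (O − E)² / E
  feathered-shank pea-comb: (134 − 138.375)² / 138.375 = 0.1383
  feathered-shank single-comb: (51 − 46.125)² / 46.125 = 0.5152
  clean-shank pea-comb: (46 − 46.125)² / 46.125 = 0.0003
  clean-shank single-comb: (15 − 15.375)² / 15.375 = 0.0091
χ² = 0.1383 + 0.5152 + 0.0003 + 0.0091 = 0.6629 ≈ 0.663
Degrees of freedom = 4 − 1 = 3; critical value at α = 0.05 is 7.815.
Since 0.663 < 7.815, we fail to reject the null hypothesis — the data are consistent with the 9:3:3:1 ratio.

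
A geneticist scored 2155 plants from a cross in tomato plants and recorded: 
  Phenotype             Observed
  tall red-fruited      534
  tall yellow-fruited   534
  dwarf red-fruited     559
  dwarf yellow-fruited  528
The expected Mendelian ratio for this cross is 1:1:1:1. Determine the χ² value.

Total ratio parts = 4. Expected numbers out of 2155:
  tall red-fruited: 2155 × 1/4 = 538.75
  tall yellow-fruited: 2155 × 1/4 = 538.75
  dwarf red-fruited: 2155 × 1/4 = 538.75
  dwarf yellow-fruited: 2155 × 1/4 = 538.75
χ² = Σ (O − E)² / E
  tall red-fruited: (534 − 538.75)² / 538.75 = 0.0419
  tall yellow-fruited: (534 − 538.75)² / 538.75 = 0.0419
  dwarf red-fruited: (559 − 538.75)² / 538.75 = 0.7611
  dwarf yellow-fruited: (528 − 538.75)² / 538.75 = 0.2145
χ² = 0.0419 + 0.0419 + 0.7611 + 0.2145 = 1.0594 ≈ 1.059

1.059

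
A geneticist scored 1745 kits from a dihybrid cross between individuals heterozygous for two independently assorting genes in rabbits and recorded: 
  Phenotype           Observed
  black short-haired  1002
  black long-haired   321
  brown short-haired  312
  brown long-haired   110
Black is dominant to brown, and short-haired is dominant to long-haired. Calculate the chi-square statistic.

1.256

A dihybrid F₂ with independent assortment and complete dominance at both loci gives a 9:3:3:1 phenotypic ratio.
Under the 9:3:3:1 hypothesis (Σ ratio = 16, N = 1745):
  black short-haired: 1745 × 9/16 = 981.5625
  black long-haired: 1745 × 3/16 = 327.1875
  brown short-haired: 1745 × 3/16 = 327.1875
  brown long-haired: 1745 × 1/16 = 109.0625
χ² = Σ (O − E)² / E
  black short-haired: (1002 − 981.5625)² / 981.5625 = 0.4255
  black long-haired: (321 − 327.1875)² / 327.1875 = 0.1170
  brown short-haired: (312 − 327.1875)² / 327.1875 = 0.7050
  brown long-haired: (110 − 109.0625)² / 109.0625 = 0.0081
χ² = 0.4255 + 0.1170 + 0.7050 + 0.0081 = 1.2556 ≈ 1.256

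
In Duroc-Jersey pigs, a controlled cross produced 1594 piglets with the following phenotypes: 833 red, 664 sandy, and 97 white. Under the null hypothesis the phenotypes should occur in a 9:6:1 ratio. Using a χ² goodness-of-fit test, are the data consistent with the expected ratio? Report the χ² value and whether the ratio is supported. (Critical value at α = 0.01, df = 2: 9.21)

11.927; not consistent

Under the 9:6:1 hypothesis (Σ ratio = 16, N = 1594):
  red: 1594 × 9/16 = 896.625
  sandy: 1594 × 6/16 = 597.75
  white: 1594 × 1/16 = 99.625
χ² = Σ (O − E)² / E
  red: (833 − 896.625)² / 896.625 = 4.5149
  sandy: (664 − 597.75)² / 597.75 = 7.3426
  white: (97 − 99.625)² / 99.625 = 0.0692
χ² = 4.5149 + 7.3426 + 0.0692 = 11.9267 ≈ 11.927
Degrees of freedom = 3 − 1 = 2; critical value at α = 0.01 is 9.21.
Since 11.927 > 9.21, we reject the null hypothesis — the data do not fit the 9:6:1 ratio.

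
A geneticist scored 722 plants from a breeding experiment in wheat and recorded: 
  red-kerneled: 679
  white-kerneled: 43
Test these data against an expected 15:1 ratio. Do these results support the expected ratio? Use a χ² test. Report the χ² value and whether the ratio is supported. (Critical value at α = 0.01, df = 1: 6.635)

0.107; consistent

Under the 15:1 hypothesis (Σ ratio = 16, N = 722):
  red-kerneled: 722 × 15/16 = 676.875
  white-kerneled: 722 × 1/16 = 45.125
χ² = Σ (O − E)² / E
  red-kerneled: (679 − 676.875)² / 676.875 = 0.0067
  white-kerneled: (43 − 45.125)² / 45.125 = 0.1001
χ² = 0.0067 + 0.1001 = 0.1068 ≈ 0.107
Degrees of freedom = 2 − 1 = 1; critical value at α = 0.01 is 6.635.
Since 0.107 < 6.635, we fail to reject the null hypothesis — the data are consistent with the 15:1 ratio.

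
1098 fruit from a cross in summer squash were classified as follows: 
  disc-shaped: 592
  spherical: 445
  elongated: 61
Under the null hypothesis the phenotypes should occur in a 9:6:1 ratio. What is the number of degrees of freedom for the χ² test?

2

A goodness-of-fit test with 3 phenotype classes has df = 3 − 1 = 2.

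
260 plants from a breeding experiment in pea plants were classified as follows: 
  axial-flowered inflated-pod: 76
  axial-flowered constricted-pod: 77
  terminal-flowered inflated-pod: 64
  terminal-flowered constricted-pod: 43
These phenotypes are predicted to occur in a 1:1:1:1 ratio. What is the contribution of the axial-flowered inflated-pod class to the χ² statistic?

1.862

Expected counts for N = 260 under a 1:1:1:1 ratio (total parts = 4):
  axial-flowered inflated-pod: 260 × 1/4 = 65
  axial-flowered constricted-pod: 260 × 1/4 = 65
  terminal-flowered inflated-pod: 260 × 1/4 = 65
  terminal-flowered constricted-pod: 260 × 1/4 = 65
Contribution of axial-flowered inflated-pod: (76 − 65)² / 65 = 1.8615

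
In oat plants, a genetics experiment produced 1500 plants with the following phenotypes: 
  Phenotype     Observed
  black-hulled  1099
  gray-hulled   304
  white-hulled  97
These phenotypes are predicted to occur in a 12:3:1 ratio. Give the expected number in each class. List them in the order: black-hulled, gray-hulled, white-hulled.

Total ratio parts = 16. Expected numbers out of 1500:
  black-hulled: 1500 × 12/16 = 1125
  gray-hulled: 1500 × 3/16 = 281.25
  white-hulled: 1500 × 1/16 = 93.75

1125, 281.25, 93.75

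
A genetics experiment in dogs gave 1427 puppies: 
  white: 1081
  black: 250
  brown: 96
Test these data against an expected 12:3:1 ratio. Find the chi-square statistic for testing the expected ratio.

1.781

Total ratio parts = 16. Expected numbers out of 1427:
  white: 1427 × 12/16 = 1070.25
  black: 1427 × 3/16 = 267.5625
  brown: 1427 × 1/16 = 89.1875
χ² = Σ (O − E)² / E
  white: (1081 − 1070.25)² / 1070.25 = 0.1080
  black: (250 − 267.5625)² / 267.5625 = 1.1528
  brown: (96 − 89.1875)² / 89.1875 = 0.5204
χ² = 0.1080 + 1.1528 + 0.5204 = 1.7812 ≈ 1.781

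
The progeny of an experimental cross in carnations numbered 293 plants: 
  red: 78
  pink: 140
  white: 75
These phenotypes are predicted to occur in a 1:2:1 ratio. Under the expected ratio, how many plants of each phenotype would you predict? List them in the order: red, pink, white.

73.25, 146.5, 73.25

Total ratio parts = 4. Expected numbers out of 293:
  red: 293 × 1/4 = 73.25
  pink: 293 × 2/4 = 146.5
  white: 293 × 1/4 = 73.25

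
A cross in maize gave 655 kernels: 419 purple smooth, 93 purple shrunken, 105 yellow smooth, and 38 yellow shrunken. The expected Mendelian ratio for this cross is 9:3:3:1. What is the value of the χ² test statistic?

16.970

Total ratio parts = 16. Expected numbers out of 655:
  purple smooth: 655 × 9/16 = 368.4375
  purple shrunken: 655 × 3/16 = 122.8125
  yellow smooth: 655 × 3/16 = 122.8125
  yellow shrunken: 655 × 1/16 = 40.9375
χ² = Σ (O − E)² / E
  purple smooth: (419 − 368.4375)² / 368.4375 = 6.9389
  purple shrunken: (93 − 122.8125)² / 122.8125 = 7.2369
  yellow smooth: (105 − 122.8125)² / 122.8125 = 2.5835
  yellow shrunken: (38 − 40.9375)² / 40.9375 = 0.2108
χ² = 6.9389 + 7.2369 + 2.5835 + 0.2108 = 16.9701 ≈ 16.970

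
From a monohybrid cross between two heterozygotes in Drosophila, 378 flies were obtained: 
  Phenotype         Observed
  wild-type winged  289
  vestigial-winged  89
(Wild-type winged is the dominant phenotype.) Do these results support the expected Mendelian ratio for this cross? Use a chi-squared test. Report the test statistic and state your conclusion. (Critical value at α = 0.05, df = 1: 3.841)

0.427; consistent

For a monohybrid cross between heterozygotes with complete dominance, the expected phenotypic ratio is 3:1.
Total ratio parts = 4. Expected numbers out of 378:
  wild-type winged: 378 × 3/4 = 283.5
  vestigial-winged: 378 × 1/4 = 94.5
χ² = Σ (O − E)² / E
  wild-type winged: (289 − 283.5)² / 283.5 = 0.1067
  vestigial-winged: (89 − 94.5)² / 94.5 = 0.3201
χ² = 0.1067 + 0.3201 = 0.4268 ≈ 0.427
Degrees of freedom = 2 − 1 = 1; critical value at α = 0.05 is 3.841.
Since 0.427 < 3.841, we fail to reject the null hypothesis — the data are consistent with the 3:1 ratio.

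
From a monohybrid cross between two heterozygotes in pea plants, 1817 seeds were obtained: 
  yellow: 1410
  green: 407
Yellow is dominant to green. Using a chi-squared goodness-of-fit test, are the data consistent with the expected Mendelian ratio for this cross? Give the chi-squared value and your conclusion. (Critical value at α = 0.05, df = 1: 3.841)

For a monohybrid cross between heterozygotes with complete dominance, the expected phenotypic ratio is 3:1.
Total ratio parts = 4. Expected numbers out of 1817:
  yellow: 1817 × 3/4 = 1362.75
  green: 1817 × 1/4 = 454.25
χ² = Σ (O − E)² / E
  yellow: (1410 − 1362.75)² / 1362.75 = 1.6383
  green: (407 − 454.25)² / 454.25 = 4.9148
χ² = 1.6383 + 4.9148 = 6.5531 ≈ 6.553
Degrees of freedom = 2 − 1 = 1; critical value at α = 0.05 is 3.841.
Since 6.553 > 3.841, we reject the null hypothesis — the data do not fit the 3:1 ratio.

6.553; not consistent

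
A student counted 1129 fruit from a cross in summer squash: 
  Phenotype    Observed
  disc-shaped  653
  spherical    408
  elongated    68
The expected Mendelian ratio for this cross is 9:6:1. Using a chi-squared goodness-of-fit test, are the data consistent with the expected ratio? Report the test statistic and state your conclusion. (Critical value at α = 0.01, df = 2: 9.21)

1.158; consistent

The 9:6:1 ratio has 16 parts, so with N = 1129 the expected counts are:
  disc-shaped: 1129 × 9/16 = 635.0625
  spherical: 1129 × 6/16 = 423.375
  elongated: 1129 × 1/16 = 70.5625
χ² = Σ (O − E)² / E
  disc-shaped: (653 − 635.0625)² / 635.0625 = 0.5066
  spherical: (408 − 423.375)² / 423.375 = 0.5583
  elongated: (68 − 70.5625)² / 70.5625 = 0.0931
χ² = 0.5066 + 0.5583 + 0.0931 = 1.158
Degrees of freedom = 3 − 1 = 2; critical value at α = 0.01 is 9.21.
Since 1.158 < 9.21, we fail to reject the null hypothesis — the data are consistent with the 9:6:1 ratio.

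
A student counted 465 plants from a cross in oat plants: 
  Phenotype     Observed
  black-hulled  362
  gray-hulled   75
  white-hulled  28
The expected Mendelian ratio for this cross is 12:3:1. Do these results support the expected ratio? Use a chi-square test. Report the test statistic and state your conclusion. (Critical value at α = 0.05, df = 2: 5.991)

2.246; consistent

The 12:3:1 ratio has 16 parts, so with N = 465 the expected counts are:
  black-hulled: 465 × 12/16 = 348.75
  gray-hulled: 465 × 3/16 = 87.1875
  white-hulled: 465 × 1/16 = 29.0625
χ² = Σ (O − E)² / E
  black-hulled: (362 − 348.75)² / 348.75 = 0.5034
  gray-hulled: (75 − 87.1875)² / 87.1875 = 1.7036
  white-hulled: (28 − 29.0625)² / 29.0625 = 0.0388
χ² = 0.5034 + 1.7036 + 0.0388 = 2.2458 ≈ 2.246
Degrees of freedom = 3 − 1 = 2; critical value at α = 0.05 is 5.991.
Since 2.246 < 5.991, we fail to reject the null hypothesis — the data are consistent with the 12:3:1 ratio.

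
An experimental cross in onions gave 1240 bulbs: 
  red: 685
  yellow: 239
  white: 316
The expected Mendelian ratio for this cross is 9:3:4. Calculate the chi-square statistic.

Expected counts for N = 1240 under a 9:3:4 ratio (total parts = 16):
  red: 1240 × 9/16 = 697.5
  yellow: 1240 × 3/16 = 232.5
  white: 1240 × 4/16 = 310
χ² = Σ (O − E)² / E
  red: (685 − 697.5)² / 697.5 = 0.2240
  yellow: (239 − 232.5)² / 232.5 = 0.1817
  white: (316 − 310)² / 310 = 0.1161
χ² = 0.2240 + 0.1817 + 0.1161 = 0.5218 ≈ 0.522

0.522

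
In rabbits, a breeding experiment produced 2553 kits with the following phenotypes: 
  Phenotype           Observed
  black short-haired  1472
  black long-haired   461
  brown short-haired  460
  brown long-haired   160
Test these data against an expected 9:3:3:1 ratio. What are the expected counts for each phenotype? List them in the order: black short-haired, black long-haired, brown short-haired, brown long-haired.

Expected counts for N = 2553 under a 9:3:3:1 ratio (total parts = 16):
  black short-haired: 2553 × 9/16 = 1436.0625
  black long-haired: 2553 × 3/16 = 478.6875
  brown short-haired: 2553 × 3/16 = 478.6875
  brown long-haired: 2553 × 1/16 = 159.5625

1436.0625, 478.6875, 478.6875, 159.5625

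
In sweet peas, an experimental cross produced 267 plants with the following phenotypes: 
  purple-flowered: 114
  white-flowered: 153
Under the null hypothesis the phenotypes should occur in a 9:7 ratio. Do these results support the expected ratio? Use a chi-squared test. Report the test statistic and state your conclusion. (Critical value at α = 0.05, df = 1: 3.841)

19.930; not consistent

Expected counts for N = 267 under a 9:7 ratio (total parts = 16):
  purple-flowered: 267 × 9/16 = 150.1875
  white-flowered: 267 × 7/16 = 116.8125
χ² = Σ (O − E)² / E
  purple-flowered: (114 − 150.1875)² / 150.1875 = 8.7193
  white-flowered: (153 − 116.8125)² / 116.8125 = 11.2106
χ² = 8.7193 + 11.2106 = 19.9299 ≈ 19.930
Degrees of freedom = 2 − 1 = 1; critical value at α = 0.05 is 3.841.
Since 19.930 > 3.841, we reject the null hypothesis — the data do not fit the 9:7 ratio.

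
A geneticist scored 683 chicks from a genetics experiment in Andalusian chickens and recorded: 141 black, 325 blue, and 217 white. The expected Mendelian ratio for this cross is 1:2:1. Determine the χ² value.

Total ratio parts = 4. Expected numbers out of 683:
  black: 683 × 1/4 = 170.75
  blue: 683 × 2/4 = 341.5
  white: 683 × 1/4 = 170.75
χ² = Σ (O − E)² / E
  black: (141 − 170.75)² / 170.75 = 5.1834
  blue: (325 − 341.5)² / 341.5 = 0.7972
  white: (217 − 170.75)² / 170.75 = 12.5275
χ² = 5.1834 + 0.7972 + 12.5275 = 18.5081 ≈ 18.508

18.508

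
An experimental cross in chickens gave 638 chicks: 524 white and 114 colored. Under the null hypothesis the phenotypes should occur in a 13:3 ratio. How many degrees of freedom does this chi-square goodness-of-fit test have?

A goodness-of-fit test with 2 phenotype classes has df = 2 − 1 = 1.

1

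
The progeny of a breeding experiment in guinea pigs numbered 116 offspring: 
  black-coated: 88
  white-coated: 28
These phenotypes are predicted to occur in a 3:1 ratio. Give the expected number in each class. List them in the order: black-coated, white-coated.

Total ratio parts = 4. Expected numbers out of 116:
  black-coated: 116 × 3/4 = 87
  white-coated: 116 × 1/4 = 29

87, 29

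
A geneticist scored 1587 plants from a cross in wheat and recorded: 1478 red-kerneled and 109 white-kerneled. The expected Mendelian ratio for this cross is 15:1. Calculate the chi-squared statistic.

1.035

The 15:1 ratio has 16 parts, so with N = 1587 the expected counts are:
  red-kerneled: 1587 × 15/16 = 1487.8125
  white-kerneled: 1587 × 1/16 = 99.1875
χ² = Σ (O − E)² / E
  red-kerneled: (1478 − 1487.8125)² / 1487.8125 = 0.0647
  white-kerneled: (109 − 99.1875)² / 99.1875 = 0.9707
χ² = 0.0647 + 0.9707 = 1.0354 ≈ 1.035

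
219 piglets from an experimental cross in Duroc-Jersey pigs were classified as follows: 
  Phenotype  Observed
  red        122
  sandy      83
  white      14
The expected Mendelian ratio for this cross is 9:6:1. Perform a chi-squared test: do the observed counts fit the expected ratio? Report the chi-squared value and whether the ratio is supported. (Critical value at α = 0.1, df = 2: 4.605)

0.028; consistent

The 9:6:1 ratio has 16 parts, so with N = 219 the expected counts are:
  red: 219 × 9/16 = 123.1875
  sandy: 219 × 6/16 = 82.125
  white: 219 × 1/16 = 13.6875
χ² = Σ (O − E)² / E
  red: (122 − 123.1875)² / 123.1875 = 0.0114
  sandy: (83 − 82.125)² / 82.125 = 0.0093
  white: (14 − 13.6875)² / 13.6875 = 0.0071
χ² = 0.0114 + 0.0093 + 0.0071 = 0.0278 ≈ 0.028
Degrees of freedom = 3 − 1 = 2; critical value at α = 0.1 is 4.605.
Since 0.028 < 4.605, we fail to reject the null hypothesis — the data are consistent with the 9:6:1 ratio.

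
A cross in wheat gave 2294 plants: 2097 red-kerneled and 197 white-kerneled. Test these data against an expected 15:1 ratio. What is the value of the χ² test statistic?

The 15:1 ratio has 16 parts, so with N = 2294 the expected counts are:
  red-kerneled: 2294 × 15/16 = 2150.625
  white-kerneled: 2294 × 1/16 = 143.375
χ² = Σ (O − E)² / E
  red-kerneled: (2097 − 2150.625)² / 2150.625 = 1.3371
  white-kerneled: (197 − 143.375)² / 143.375 = 20.0568
χ² = 1.3371 + 20.0568 = 21.3939 ≈ 21.394

21.394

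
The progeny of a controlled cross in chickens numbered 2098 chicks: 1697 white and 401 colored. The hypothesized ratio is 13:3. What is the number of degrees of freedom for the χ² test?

1

A goodness-of-fit test with 2 phenotype classes has df = 2 − 1 = 1.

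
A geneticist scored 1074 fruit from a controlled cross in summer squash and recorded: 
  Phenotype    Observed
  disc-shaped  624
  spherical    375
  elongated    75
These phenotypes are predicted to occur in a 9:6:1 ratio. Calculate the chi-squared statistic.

The 9:6:1 ratio has 16 parts, so with N = 1074 the expected counts are:
  disc-shaped: 1074 × 9/16 = 604.125
  spherical: 1074 × 6/16 = 402.75
  elongated: 1074 × 1/16 = 67.125
χ² = Σ (O − E)² / E
  disc-shaped: (624 − 604.125)² / 604.125 = 0.6539
  spherical: (375 − 402.75)² / 402.75 = 1.9120
  elongated: (75 − 67.125)² / 67.125 = 0.9239
χ² = 0.6539 + 1.9120 + 0.9239 = 3.4898 ≈ 3.490

3.490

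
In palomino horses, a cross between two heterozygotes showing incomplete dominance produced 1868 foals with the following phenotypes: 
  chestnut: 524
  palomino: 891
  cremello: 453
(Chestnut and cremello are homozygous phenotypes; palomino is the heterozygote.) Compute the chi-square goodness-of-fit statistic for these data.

9.357

With incomplete dominance, a heterozygote × heterozygote cross gives a 1:2:1 phenotypic ratio.
Under the 1:2:1 hypothesis (Σ ratio = 4, N = 1868):
  chestnut: 1868 × 1/4 = 467
  palomino: 1868 × 2/4 = 934
  cremello: 1868 × 1/4 = 467
χ² = Σ (O − E)² / E
  chestnut: (524 − 467)² / 467 = 6.9572
  palomino: (891 − 934)² / 934 = 1.9797
  cremello: (453 − 467)² / 467 = 0.4197
χ² = 6.9572 + 1.9797 + 0.4197 = 9.3566 ≈ 9.357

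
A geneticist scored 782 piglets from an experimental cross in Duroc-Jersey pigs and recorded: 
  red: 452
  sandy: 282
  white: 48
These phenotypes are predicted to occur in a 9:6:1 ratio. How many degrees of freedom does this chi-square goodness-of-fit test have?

2

A goodness-of-fit test with 3 phenotype classes has df = 3 − 1 = 2.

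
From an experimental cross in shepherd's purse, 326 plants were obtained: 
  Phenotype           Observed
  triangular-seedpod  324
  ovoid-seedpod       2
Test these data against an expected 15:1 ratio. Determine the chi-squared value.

17.676

Expected counts for N = 326 under a 15:1 ratio (total parts = 16):
  triangular-seedpod: 326 × 15/16 = 305.625
  ovoid-seedpod: 326 × 1/16 = 20.375
χ² = Σ (O − E)² / E
  triangular-seedpod: (324 − 305.625)² / 305.625 = 1.1048
  ovoid-seedpod: (2 − 20.375)² / 20.375 = 16.5713
χ² = 1.1048 + 16.5713 = 17.6761 ≈ 17.676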